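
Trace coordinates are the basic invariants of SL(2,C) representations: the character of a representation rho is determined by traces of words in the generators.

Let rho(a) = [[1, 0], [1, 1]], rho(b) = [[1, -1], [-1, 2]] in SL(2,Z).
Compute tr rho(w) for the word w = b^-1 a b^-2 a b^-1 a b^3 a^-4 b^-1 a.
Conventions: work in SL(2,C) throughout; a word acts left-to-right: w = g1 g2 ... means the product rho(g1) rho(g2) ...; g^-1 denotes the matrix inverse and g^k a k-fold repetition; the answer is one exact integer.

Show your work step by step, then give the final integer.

rho(b^-1) = [[2, 1], [1, 1]]
... * rho(a) = [[1, 0], [1, 1]]  ->  [[3, 1], [2, 1]]
... * rho(b^-1) = [[2, 1], [1, 1]]  ->  [[7, 4], [5, 3]]
... * rho(b^-1) = [[2, 1], [1, 1]]  ->  [[18, 11], [13, 8]]
... * rho(a) = [[1, 0], [1, 1]]  ->  [[29, 11], [21, 8]]
... * rho(b^-1) = [[2, 1], [1, 1]]  ->  [[69, 40], [50, 29]]
... * rho(a) = [[1, 0], [1, 1]]  ->  [[109, 40], [79, 29]]
... * rho(b) = [[1, -1], [-1, 2]]  ->  [[69, -29], [50, -21]]
... * rho(b) = [[1, -1], [-1, 2]]  ->  [[98, -127], [71, -92]]
... * rho(b) = [[1, -1], [-1, 2]]  ->  [[225, -352], [163, -255]]
... * rho(a^-1) = [[1, 0], [-1, 1]]  ->  [[577, -352], [418, -255]]
... * rho(a^-1) = [[1, 0], [-1, 1]]  ->  [[929, -352], [673, -255]]
... * rho(a^-1) = [[1, 0], [-1, 1]]  ->  [[1281, -352], [928, -255]]
... * rho(a^-1) = [[1, 0], [-1, 1]]  ->  [[1633, -352], [1183, -255]]
... * rho(b^-1) = [[2, 1], [1, 1]]  ->  [[2914, 1281], [2111, 928]]
... * rho(a) = [[1, 0], [1, 1]]  ->  [[4195, 1281], [3039, 928]]
tr = 4195 + 928 = 5123

5123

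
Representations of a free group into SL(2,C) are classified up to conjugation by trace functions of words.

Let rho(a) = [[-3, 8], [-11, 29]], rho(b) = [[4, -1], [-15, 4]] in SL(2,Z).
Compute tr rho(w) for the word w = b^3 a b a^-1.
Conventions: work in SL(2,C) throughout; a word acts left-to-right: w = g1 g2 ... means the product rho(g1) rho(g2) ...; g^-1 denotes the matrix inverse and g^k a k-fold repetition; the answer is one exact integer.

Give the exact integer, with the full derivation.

-109621

rho(b) = [[4, -1], [-15, 4]]
... * rho(b) = [[4, -1], [-15, 4]]  ->  [[31, -8], [-120, 31]]
... * rho(b) = [[4, -1], [-15, 4]]  ->  [[244, -63], [-945, 244]]
... * rho(a) = [[-3, 8], [-11, 29]]  ->  [[-39, 125], [151, -484]]
... * rho(b) = [[4, -1], [-15, 4]]  ->  [[-2031, 539], [7864, -2087]]
... * rho(a^-1) = [[29, -8], [11, -3]]  ->  [[-52970, 14631], [205099, -56651]]
tr = -52970 + -56651 = -109621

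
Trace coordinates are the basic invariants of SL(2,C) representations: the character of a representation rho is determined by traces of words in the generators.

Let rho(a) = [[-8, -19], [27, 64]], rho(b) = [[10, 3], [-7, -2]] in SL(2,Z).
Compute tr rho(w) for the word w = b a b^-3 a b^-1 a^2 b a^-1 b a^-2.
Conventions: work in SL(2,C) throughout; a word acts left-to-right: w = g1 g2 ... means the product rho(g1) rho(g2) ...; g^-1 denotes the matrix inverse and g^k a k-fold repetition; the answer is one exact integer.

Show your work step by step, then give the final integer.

rho(b) = [[10, 3], [-7, -2]]
... * rho(a) = [[-8, -19], [27, 64]]  ->  [[1, 2], [2, 5]]
... * rho(b^-1) = [[-2, -3], [7, 10]]  ->  [[12, 17], [31, 44]]
... * rho(b^-1) = [[-2, -3], [7, 10]]  ->  [[95, 134], [246, 347]]
... * rho(b^-1) = [[-2, -3], [7, 10]]  ->  [[748, 1055], [1937, 2732]]
... * rho(a) = [[-8, -19], [27, 64]]  ->  [[22501, 53308], [58268, 138045]]
... * rho(b^-1) = [[-2, -3], [7, 10]]  ->  [[328154, 465577], [849779, 1205646]]
... * rho(a) = [[-8, -19], [27, 64]]  ->  [[9945347, 23562002], [25754210, 61015543]]
... * rho(a) = [[-8, -19], [27, 64]]  ->  [[556611278, 1319006535], [1441385981, 3415664762]]
... * rho(b) = [[10, 3], [-7, -2]]  ->  [[-3666932965, -968179236], [-9495793524, -2507171581]]
... * rho(a^-1) = [[64, 19], [-27, -8]]  ->  [[-208542870388, -61926292447], [-540037152849, -160362704308]]
... * rho(b) = [[10, 3], [-7, -2]]  ->  [[-1651944656751, -501776026270], [-4277832598334, -1299386049931]]
... * rho(a^-1) = [[64, 19], [-27, -8]]  ->  [[-92176505322774, -27372740268109], [-238697862945239, -70883730968898]]
... * rho(a^-1) = [[64, 19], [-27, -8]]  ->  [[-5160232353418593, -1532371678987834], [-13362802492335050, -3968189548208357]]
tr = -5160232353418593 + -3968189548208357 = -9128421901626950

-9128421901626950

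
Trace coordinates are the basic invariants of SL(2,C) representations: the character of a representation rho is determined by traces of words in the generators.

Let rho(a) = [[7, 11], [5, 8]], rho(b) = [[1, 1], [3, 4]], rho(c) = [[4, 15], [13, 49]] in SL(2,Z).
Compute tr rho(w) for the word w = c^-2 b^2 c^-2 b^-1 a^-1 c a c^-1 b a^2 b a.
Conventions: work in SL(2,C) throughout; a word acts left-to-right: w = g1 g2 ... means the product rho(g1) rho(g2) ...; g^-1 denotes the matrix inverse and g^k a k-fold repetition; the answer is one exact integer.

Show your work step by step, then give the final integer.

-404796384116819

rho(c^-1) = [[49, -15], [-13, 4]]
... * rho(c^-1) = [[49, -15], [-13, 4]]  ->  [[2596, -795], [-689, 211]]
... * rho(b) = [[1, 1], [3, 4]]  ->  [[211, -584], [-56, 155]]
... * rho(b) = [[1, 1], [3, 4]]  ->  [[-1541, -2125], [409, 564]]
... * rho(c^-1) = [[49, -15], [-13, 4]]  ->  [[-47884, 14615], [12709, -3879]]
... * rho(c^-1) = [[49, -15], [-13, 4]]  ->  [[-2536311, 776720], [673168, -206151]]
... * rho(b^-1) = [[4, -1], [-3, 1]]  ->  [[-12475404, 3313031], [3311125, -879319]]
... * rho(a^-1) = [[8, -11], [-5, 7]]  ->  [[-116368387, 160420661], [30885595, -42577608]]
... * rho(c) = [[4, 15], [13, 49]]  ->  [[1619995045, 6115086584], [-429966524, -1623018867]]
... * rho(a) = [[7, 11], [5, 8]]  ->  [[41915398235, 66740638167], [-11124860003, -17713782700]]
... * rho(c^-1) = [[49, -15], [-13, 4]]  ->  [[1186226217344, -361768420857], [-314838965047, 96017769245]]
... * rho(b) = [[1, 1], [3, 4]]  ->  [[100920954773, -260847466084], [-26785657312, 69232111933]]
... * rho(a) = [[7, 11], [5, 8]]  ->  [[-597790647009, -976649226169], [158660958481, 259214665032]]
... * rho(a) = [[7, 11], [5, 8]]  ->  [[-9067780659908, -14388890926451], [2406700034527, 3818987863547]]
... * rho(b) = [[1, 1], [3, 4]]  ->  [[-52234453439261, -66623344365712], [13863663625168, 17682651488715]]
... * rho(a) = [[7, 11], [5, 8]]  ->  [[-698757895903387, -1107565742757567], [185458902819751, 293961511786568]]
tr = -698757895903387 + 293961511786568 = -404796384116819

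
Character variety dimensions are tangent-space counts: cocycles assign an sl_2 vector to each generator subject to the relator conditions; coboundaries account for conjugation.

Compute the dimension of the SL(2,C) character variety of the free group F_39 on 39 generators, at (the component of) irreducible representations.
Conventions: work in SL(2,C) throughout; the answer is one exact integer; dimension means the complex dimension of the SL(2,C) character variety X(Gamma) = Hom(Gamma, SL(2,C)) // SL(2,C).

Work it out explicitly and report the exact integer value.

The free group F_39: 39 generators, no relators.
Z^1(Gamma, Ad rho) = (sl_2)^39: a cocycle is a free choice of one sl_2 vector per generator, so dim Z^1 = 3*39 = 117.
At an irreducible rho the centralizer of the image in sl_2 is 0, so the coboundary map sl_2 -> Z^1 is injective: dim B^1 = 3.
dim X = dim H^1 = dim Z^1 - dim B^1 = 117 - 3 = 114.

114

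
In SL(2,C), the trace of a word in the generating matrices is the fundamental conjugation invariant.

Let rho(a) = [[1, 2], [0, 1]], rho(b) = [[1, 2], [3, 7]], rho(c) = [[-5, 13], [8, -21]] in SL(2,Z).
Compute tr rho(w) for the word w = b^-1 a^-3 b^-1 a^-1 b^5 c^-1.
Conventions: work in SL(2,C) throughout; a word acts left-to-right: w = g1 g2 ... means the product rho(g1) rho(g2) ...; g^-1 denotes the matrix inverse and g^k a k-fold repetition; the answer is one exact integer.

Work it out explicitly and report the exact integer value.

rho(b^-1) = [[7, -2], [-3, 1]]
... * rho(a^-1) = [[1, -2], [0, 1]]  ->  [[7, -16], [-3, 7]]
... * rho(a^-1) = [[1, -2], [0, 1]]  ->  [[7, -30], [-3, 13]]
... * rho(a^-1) = [[1, -2], [0, 1]]  ->  [[7, -44], [-3, 19]]
... * rho(b^-1) = [[7, -2], [-3, 1]]  ->  [[181, -58], [-78, 25]]
... * rho(a^-1) = [[1, -2], [0, 1]]  ->  [[181, -420], [-78, 181]]
... * rho(b) = [[1, 2], [3, 7]]  ->  [[-1079, -2578], [465, 1111]]
... * rho(b) = [[1, 2], [3, 7]]  ->  [[-8813, -20204], [3798, 8707]]
... * rho(b) = [[1, 2], [3, 7]]  ->  [[-69425, -159054], [29919, 68545]]
... * rho(b) = [[1, 2], [3, 7]]  ->  [[-546587, -1252228], [235554, 539653]]
... * rho(b) = [[1, 2], [3, 7]]  ->  [[-4303271, -9858770], [1854513, 4248679]]
... * rho(c^-1) = [[-21, -13], [-8, -5]]  ->  [[169238851, 105236373], [-72934205, -45352064]]
tr = 169238851 + -45352064 = 123886787

123886787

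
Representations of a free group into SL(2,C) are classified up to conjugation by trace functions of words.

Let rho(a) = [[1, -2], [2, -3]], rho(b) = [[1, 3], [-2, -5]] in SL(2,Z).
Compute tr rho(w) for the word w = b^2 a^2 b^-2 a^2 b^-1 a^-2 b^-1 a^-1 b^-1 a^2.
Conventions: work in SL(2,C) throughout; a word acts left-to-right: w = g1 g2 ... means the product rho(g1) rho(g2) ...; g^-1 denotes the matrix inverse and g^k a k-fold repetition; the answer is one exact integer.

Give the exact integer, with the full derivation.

1547962710

rho(b) = [[1, 3], [-2, -5]]
... * rho(b) = [[1, 3], [-2, -5]]  ->  [[-5, -12], [8, 19]]
... * rho(a) = [[1, -2], [2, -3]]  ->  [[-29, 46], [46, -73]]
... * rho(a) = [[1, -2], [2, -3]]  ->  [[63, -80], [-100, 127]]
... * rho(b^-1) = [[-5, -3], [2, 1]]  ->  [[-475, -269], [754, 427]]
... * rho(b^-1) = [[-5, -3], [2, 1]]  ->  [[1837, 1156], [-2916, -1835]]
... * rho(a) = [[1, -2], [2, -3]]  ->  [[4149, -7142], [-6586, 11337]]
... * rho(a) = [[1, -2], [2, -3]]  ->  [[-10135, 13128], [16088, -20839]]
... * rho(b^-1) = [[-5, -3], [2, 1]]  ->  [[76931, 43533], [-122118, -69103]]
... * rho(a^-1) = [[-3, 2], [-2, 1]]  ->  [[-317859, 197395], [504560, -313339]]
... * rho(a^-1) = [[-3, 2], [-2, 1]]  ->  [[558787, -438323], [-887002, 695781]]
... * rho(b^-1) = [[-5, -3], [2, 1]]  ->  [[-3670581, -2114684], [5826572, 3356787]]
... * rho(a^-1) = [[-3, 2], [-2, 1]]  ->  [[15241111, -9455846], [-24193290, 15009931]]
... * rho(b^-1) = [[-5, -3], [2, 1]]  ->  [[-95117247, -55179179], [150986312, 87589801]]
... * rho(a) = [[1, -2], [2, -3]]  ->  [[-205475605, 355772031], [326165914, -564742027]]
... * rho(a) = [[1, -2], [2, -3]]  ->  [[506068457, -656364883], [-803318140, 1041894253]]
tr = 506068457 + 1041894253 = 1547962710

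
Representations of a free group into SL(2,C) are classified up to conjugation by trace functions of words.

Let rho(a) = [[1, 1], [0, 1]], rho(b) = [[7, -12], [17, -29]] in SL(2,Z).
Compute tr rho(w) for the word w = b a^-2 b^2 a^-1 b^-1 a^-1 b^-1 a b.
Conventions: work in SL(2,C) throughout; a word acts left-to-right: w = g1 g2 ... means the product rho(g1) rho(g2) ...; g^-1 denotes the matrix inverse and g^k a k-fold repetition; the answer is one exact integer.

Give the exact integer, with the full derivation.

39103882

rho(b) = [[7, -12], [17, -29]]
... * rho(a^-1) = [[1, -1], [0, 1]]  ->  [[7, -19], [17, -46]]
... * rho(a^-1) = [[1, -1], [0, 1]]  ->  [[7, -26], [17, -63]]
... * rho(b) = [[7, -12], [17, -29]]  ->  [[-393, 670], [-952, 1623]]
... * rho(b) = [[7, -12], [17, -29]]  ->  [[8639, -14714], [20927, -35643]]
... * rho(a^-1) = [[1, -1], [0, 1]]  ->  [[8639, -23353], [20927, -56570]]
... * rho(b^-1) = [[-29, 12], [-17, 7]]  ->  [[146470, -59803], [354807, -144866]]
... * rho(a^-1) = [[1, -1], [0, 1]]  ->  [[146470, -206273], [354807, -499673]]
... * rho(b^-1) = [[-29, 12], [-17, 7]]  ->  [[-740989, 313729], [-1794962, 759973]]
... * rho(a) = [[1, 1], [0, 1]]  ->  [[-740989, -427260], [-1794962, -1034989]]
... * rho(b) = [[7, -12], [17, -29]]  ->  [[-12450343, 21282408], [-30159547, 51554225]]
tr = -12450343 + 51554225 = 39103882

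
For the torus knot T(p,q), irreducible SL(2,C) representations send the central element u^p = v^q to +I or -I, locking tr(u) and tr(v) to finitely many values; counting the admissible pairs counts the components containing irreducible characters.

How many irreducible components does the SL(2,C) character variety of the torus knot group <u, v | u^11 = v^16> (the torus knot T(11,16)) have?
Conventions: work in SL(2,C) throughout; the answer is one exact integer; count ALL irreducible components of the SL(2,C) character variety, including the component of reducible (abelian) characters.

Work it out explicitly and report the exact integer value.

76

In the torus knot group T(11,16), u^11 = v^16 is central, so an irreducible representation sends it to +I or -I (Schur).
On an irreducible component, tr(u) is locked at 2*cos(pi*alpha/11) for some alpha in 1..10, and tr(v) at 2*cos(pi*beta/16) for some beta in 1..15.
u^11 = (-1)^alpha I and v^16 = (-1)^beta I must agree, so alpha and beta have equal parity.
Enumerate parity-matched pairs: 5*8 odd-odd plus 5*7 even-even gives 75.
Total: 75 irreducible-character components + 1 reducible (abelian) component = 76.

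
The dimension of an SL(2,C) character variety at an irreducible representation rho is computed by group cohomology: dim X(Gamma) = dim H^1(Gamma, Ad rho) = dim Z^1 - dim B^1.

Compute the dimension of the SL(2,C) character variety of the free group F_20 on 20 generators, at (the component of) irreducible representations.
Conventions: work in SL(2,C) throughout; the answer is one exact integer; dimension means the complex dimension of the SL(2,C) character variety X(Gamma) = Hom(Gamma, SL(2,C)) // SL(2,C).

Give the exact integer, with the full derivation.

57

Gamma = F_20 has 20 generators and no relators.
Z^1(Gamma, Ad rho) = (sl_2)^20: a cocycle is a free choice of one sl_2 vector per generator, so dim Z^1 = 3*20 = 60.
Irreducibility makes the coboundary map sl_2 -> Z^1 injective (trivial centralizer), so dim B^1 = 3.
dim X = dim H^1 = dim Z^1 - dim B^1 = 60 - 3 = 57.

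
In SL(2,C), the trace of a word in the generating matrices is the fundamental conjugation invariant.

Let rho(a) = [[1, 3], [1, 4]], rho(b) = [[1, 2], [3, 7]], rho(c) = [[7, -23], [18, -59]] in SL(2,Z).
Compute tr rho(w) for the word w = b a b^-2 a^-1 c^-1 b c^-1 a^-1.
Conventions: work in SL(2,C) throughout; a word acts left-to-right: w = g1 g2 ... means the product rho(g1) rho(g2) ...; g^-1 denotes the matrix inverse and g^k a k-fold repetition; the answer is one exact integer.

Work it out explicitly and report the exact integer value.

-3201193

rho(b) = [[1, 2], [3, 7]]
... * rho(a) = [[1, 3], [1, 4]]  ->  [[3, 11], [10, 37]]
... * rho(b^-1) = [[7, -2], [-3, 1]]  ->  [[-12, 5], [-41, 17]]
... * rho(b^-1) = [[7, -2], [-3, 1]]  ->  [[-99, 29], [-338, 99]]
... * rho(a^-1) = [[4, -3], [-1, 1]]  ->  [[-425, 326], [-1451, 1113]]
... * rho(c^-1) = [[-59, 23], [-18, 7]]  ->  [[19207, -7493], [65575, -25582]]
... * rho(b) = [[1, 2], [3, 7]]  ->  [[-3272, -14037], [-11171, -47924]]
... * rho(c^-1) = [[-59, 23], [-18, 7]]  ->  [[445714, -173515], [1521721, -592401]]
... * rho(a^-1) = [[4, -3], [-1, 1]]  ->  [[1956371, -1510657], [6679285, -5157564]]
tr = 1956371 + -5157564 = -3201193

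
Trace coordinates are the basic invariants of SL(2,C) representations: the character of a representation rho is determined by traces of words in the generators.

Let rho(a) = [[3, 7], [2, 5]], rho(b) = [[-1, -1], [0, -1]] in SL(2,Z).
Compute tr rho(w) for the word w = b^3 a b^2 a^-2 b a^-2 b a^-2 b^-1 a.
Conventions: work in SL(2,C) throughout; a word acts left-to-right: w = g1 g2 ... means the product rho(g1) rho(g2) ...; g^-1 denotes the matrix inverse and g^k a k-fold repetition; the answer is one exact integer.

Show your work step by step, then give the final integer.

1868830

rho(b) = [[-1, -1], [0, -1]]
... * rho(b) = [[-1, -1], [0, -1]]  ->  [[1, 2], [0, 1]]
... * rho(b) = [[-1, -1], [0, -1]]  ->  [[-1, -3], [0, -1]]
... * rho(a) = [[3, 7], [2, 5]]  ->  [[-9, -22], [-2, -5]]
... * rho(b) = [[-1, -1], [0, -1]]  ->  [[9, 31], [2, 7]]
... * rho(b) = [[-1, -1], [0, -1]]  ->  [[-9, -40], [-2, -9]]
... * rho(a^-1) = [[5, -7], [-2, 3]]  ->  [[35, -57], [8, -13]]
... * rho(a^-1) = [[5, -7], [-2, 3]]  ->  [[289, -416], [66, -95]]
... * rho(b) = [[-1, -1], [0, -1]]  ->  [[-289, 127], [-66, 29]]
... * rho(a^-1) = [[5, -7], [-2, 3]]  ->  [[-1699, 2404], [-388, 549]]
... * rho(a^-1) = [[5, -7], [-2, 3]]  ->  [[-13303, 19105], [-3038, 4363]]
... * rho(b) = [[-1, -1], [0, -1]]  ->  [[13303, -5802], [3038, -1325]]
... * rho(a^-1) = [[5, -7], [-2, 3]]  ->  [[78119, -110527], [17840, -25241]]
... * rho(a^-1) = [[5, -7], [-2, 3]]  ->  [[611649, -878414], [139682, -200603]]
... * rho(b^-1) = [[-1, 1], [0, -1]]  ->  [[-611649, 1490063], [-139682, 340285]]
... * rho(a) = [[3, 7], [2, 5]]  ->  [[1145179, 3168772], [261524, 723651]]
tr = 1145179 + 723651 = 1868830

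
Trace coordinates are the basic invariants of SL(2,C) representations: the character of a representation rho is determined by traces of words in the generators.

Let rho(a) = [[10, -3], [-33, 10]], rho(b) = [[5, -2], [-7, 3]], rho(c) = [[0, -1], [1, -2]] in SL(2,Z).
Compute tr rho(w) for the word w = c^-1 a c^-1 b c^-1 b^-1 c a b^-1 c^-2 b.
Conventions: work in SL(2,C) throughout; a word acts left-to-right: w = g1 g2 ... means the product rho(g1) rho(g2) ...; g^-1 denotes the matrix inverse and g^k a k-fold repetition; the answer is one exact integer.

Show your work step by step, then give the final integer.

rho(c^-1) = [[-2, 1], [-1, 0]]
... * rho(a) = [[10, -3], [-33, 10]]  ->  [[-53, 16], [-10, 3]]
... * rho(c^-1) = [[-2, 1], [-1, 0]]  ->  [[90, -53], [17, -10]]
... * rho(b) = [[5, -2], [-7, 3]]  ->  [[821, -339], [155, -64]]
... * rho(c^-1) = [[-2, 1], [-1, 0]]  ->  [[-1303, 821], [-246, 155]]
... * rho(b^-1) = [[3, 2], [7, 5]]  ->  [[1838, 1499], [347, 283]]
... * rho(c) = [[0, -1], [1, -2]]  ->  [[1499, -4836], [283, -913]]
... * rho(a) = [[10, -3], [-33, 10]]  ->  [[174578, -52857], [32959, -9979]]
... * rho(b^-1) = [[3, 2], [7, 5]]  ->  [[153735, 84871], [29024, 16023]]
... * rho(c^-1) = [[-2, 1], [-1, 0]]  ->  [[-392341, 153735], [-74071, 29024]]
... * rho(c^-1) = [[-2, 1], [-1, 0]]  ->  [[630947, -392341], [119118, -74071]]
... * rho(b) = [[5, -2], [-7, 3]]  ->  [[5901122, -2438917], [1114087, -460449]]
tr = 5901122 + -460449 = 5440673

5440673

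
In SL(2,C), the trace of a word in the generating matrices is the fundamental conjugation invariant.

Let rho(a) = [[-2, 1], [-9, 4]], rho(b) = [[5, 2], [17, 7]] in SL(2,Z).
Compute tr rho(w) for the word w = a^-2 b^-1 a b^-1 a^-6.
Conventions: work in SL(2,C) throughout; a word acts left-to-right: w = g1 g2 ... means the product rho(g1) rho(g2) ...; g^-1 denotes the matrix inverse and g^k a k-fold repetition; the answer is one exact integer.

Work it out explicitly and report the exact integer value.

rho(a^-1) = [[4, -1], [9, -2]]
... * rho(a^-1) = [[4, -1], [9, -2]]  ->  [[7, -2], [18, -5]]
... * rho(b^-1) = [[7, -2], [-17, 5]]  ->  [[83, -24], [211, -61]]
... * rho(a) = [[-2, 1], [-9, 4]]  ->  [[50, -13], [127, -33]]
... * rho(b^-1) = [[7, -2], [-17, 5]]  ->  [[571, -165], [1450, -419]]
... * rho(a^-1) = [[4, -1], [9, -2]]  ->  [[799, -241], [2029, -612]]
... * rho(a^-1) = [[4, -1], [9, -2]]  ->  [[1027, -317], [2608, -805]]
... * rho(a^-1) = [[4, -1], [9, -2]]  ->  [[1255, -393], [3187, -998]]
... * rho(a^-1) = [[4, -1], [9, -2]]  ->  [[1483, -469], [3766, -1191]]
... * rho(a^-1) = [[4, -1], [9, -2]]  ->  [[1711, -545], [4345, -1384]]
... * rho(a^-1) = [[4, -1], [9, -2]]  ->  [[1939, -621], [4924, -1577]]
tr = 1939 + -1577 = 362

362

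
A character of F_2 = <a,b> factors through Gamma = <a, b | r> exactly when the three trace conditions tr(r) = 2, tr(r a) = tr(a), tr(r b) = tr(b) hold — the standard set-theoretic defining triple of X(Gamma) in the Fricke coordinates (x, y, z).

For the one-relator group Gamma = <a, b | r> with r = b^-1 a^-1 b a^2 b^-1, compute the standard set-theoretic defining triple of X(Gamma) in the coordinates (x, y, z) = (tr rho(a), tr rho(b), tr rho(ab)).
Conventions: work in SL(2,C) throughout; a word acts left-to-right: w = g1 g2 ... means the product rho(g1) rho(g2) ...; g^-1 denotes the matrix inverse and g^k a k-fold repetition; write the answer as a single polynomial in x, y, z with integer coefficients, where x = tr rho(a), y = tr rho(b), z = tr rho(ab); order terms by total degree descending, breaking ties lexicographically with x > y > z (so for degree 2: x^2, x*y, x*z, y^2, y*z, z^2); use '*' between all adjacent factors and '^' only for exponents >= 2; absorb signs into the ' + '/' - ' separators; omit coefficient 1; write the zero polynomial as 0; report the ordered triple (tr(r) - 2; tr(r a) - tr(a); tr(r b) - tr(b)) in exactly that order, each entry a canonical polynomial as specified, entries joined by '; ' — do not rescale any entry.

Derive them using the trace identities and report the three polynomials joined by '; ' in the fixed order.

trace(a^2) = trace(a) trace(a) - trace(1)  (reduce the a square) = x^2 - 2
use: trace(b a^2) = trace(a) trace(b a) - trace(b)  (reduce the a square) = x*z - y
use: trace(a b a^2) = trace(a) trace(b a^2) - trace(b a)  (reduce the a square) = x^2*z - x*y - z
apply: trace(b a b a) = trace(b a) trace(b a) - trace(1)  (split on b) = z^2 - 2
use: trace(b a b) = trace(b) trace(a b) - trace(a)  (reduce the b square) = y*z - x
trace(a b a^2 b) = trace(a) trace(b a b a) - trace(b a b)  (reduce the a square) = x*z^2 - y*z - x
trace(b a^2 b^-1 a) = trace(a b a^2) trace(b) - trace(a b a^2 b)  (eliminate b^-1) = x^2*y*z - x*y^2 - x*z^2 + x
use: trace(b^-1 a^-1 b a^2) = trace(b a^2 b^-1) trace(a) - trace(b a^2 b^-1 a)  (eliminate a^-1) = -x^2*y*z + x^3 + x*y^2 + x*z^2 - 3*x
trace(b^-1 a^-1 b a^2 b^-1) = trace(b^-1 a^-1 b a^2) trace(b) - trace(b^-1 a^-1 b a^2 b)  (eliminate b^-1) = -x^2*y^2*z + x^3*y + x*y^3 + x*y*z^2 - 3*x*y - z
apply: trace(b^2 a^2) = trace(b) trace(a^2 b) - trace(a^2)   [square of b] = x*y*z - x^2 - y^2 + 2
apply: trace(b a^3 b) = trace(a) trace(b^2 a^2) - trace(b^2 a)   [square of a] = x^2*y*z - x^3 - x*y^2 - y*z + 3*x
trace(b a^3 b a) = trace(a) trace(b a b a^2) - trace(b a b a)   [square of a] = x^2*z^2 - x*y*z - x^2 - z^2 + 2
trace(a^-1 b a^3 b) = trace(b a^3 b) trace(a) - trace(b a^3 b a)   [inverse elimination on a] = x^3*y*z - x^4 - x^2*y^2 - x^2*z^2 + 4*x^2 + z^2 - 2
trace(a b^-1 a^-1 b a^2) = trace(a^-1 b a^3) trace(b) - trace(a^-1 b a^3 b)   [inverse elimination on b] = -x^3*y*z + x^4 + x^2*y^2 + x^2*z^2 + x*y*z - 4*x^2 - y^2 - z^2 + 2
apply: trace(a b a^2 b a) = trace(a) trace(b a^2 b a) - trace(b a^2 b)   [square of a] = x^2*z^2 - 2*x*y*z + y^2 - 2
use: trace(b a b a b a) = trace(a b a b) trace(a b) - trace(b a)   [split at a repeated a] = z^3 - 3*z
trace(b a b a b) = trace(b) trace(a b a b) - trace(a b a)   [square of b] = y*z^2 - x*z - y
trace(a b a^2 b a b) = trace(a) trace(b a b a b a) - trace(b a b a b)   [square of a] = x*z^3 - y*z^2 - 2*x*z + y
use: trace(b a^2 b a b^-1 a) = trace(a b a^2 b a) trace(b) - trace(a b a^2 b a b)   [inverse elimination on b] = x^2*y*z^2 - 2*x*y^2*z - x*z^3 + y^3 + y*z^2 + 2*x*z - 3*y
use: trace(a b^-1 a^-1 b a^2 b) = trace(b a^2 b a b^-1) trace(a) - trace(b a^2 b a b^-1 a)   [inverse elimination on a] = -x^2*y*z^2 + x^3*z + 2*x*y^2*z + x*z^3 - x^2*y - y^3 - y*z^2 - 3*x*z + 3*y
apply: trace(b^-1 a^-1 b a^2 b^-1 a) = trace(a b^-1 a^-1 b a^2) trace(b) - trace(a b^-1 a^-1 b a^2 b)   [inverse elimination on b] = -x^3*y^2*z + x^4*y + x^2*y^3 + 2*x^2*y*z^2 - x^3*z - x*y^2*z - x*z^3 - 3*x^2*y + 3*x*z - y
assemble the triple (trace(r) - 2; trace(r a) - x; trace(r b) - y)

-x^2*y^2*z + x^3*y + x*y^3 + x*y*z^2 - 3*x*y - z - 2; -x^3*y^2*z + x^4*y + x^2*y^3 + 2*x^2*y*z^2 - x^3*z - x*y^2*z - x*z^3 - 3*x^2*y + 3*x*z - x - y; -x^2*y*z + x^3 + x*y^2 + x*z^2 - 3*x - y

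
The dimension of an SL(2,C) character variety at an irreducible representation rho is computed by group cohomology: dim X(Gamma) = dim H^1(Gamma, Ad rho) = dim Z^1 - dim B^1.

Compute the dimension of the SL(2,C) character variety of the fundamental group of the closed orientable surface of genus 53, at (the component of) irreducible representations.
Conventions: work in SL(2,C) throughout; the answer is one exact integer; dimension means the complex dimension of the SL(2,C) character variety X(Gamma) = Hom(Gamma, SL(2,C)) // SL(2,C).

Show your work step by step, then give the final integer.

312

pi_1 of the closed genus-53 surface has 106 generators bound by the single product-of-commutators relator.
A cocycle assigns one sl_2 vector per generator subject to the relator condition d_2(z) = 0: dim of the unconstrained space is 3*2g = 318.
d_2 is surjective at irreducible rho (its cokernel H^2 is dual to H^0 = 0), so dim Z^1 = 318 - 3 = 315.
Coboundaries contribute dim B^1 = 3 (injective at irreducible rho).
dim X = dim H^1 = 315 - 3 = 312.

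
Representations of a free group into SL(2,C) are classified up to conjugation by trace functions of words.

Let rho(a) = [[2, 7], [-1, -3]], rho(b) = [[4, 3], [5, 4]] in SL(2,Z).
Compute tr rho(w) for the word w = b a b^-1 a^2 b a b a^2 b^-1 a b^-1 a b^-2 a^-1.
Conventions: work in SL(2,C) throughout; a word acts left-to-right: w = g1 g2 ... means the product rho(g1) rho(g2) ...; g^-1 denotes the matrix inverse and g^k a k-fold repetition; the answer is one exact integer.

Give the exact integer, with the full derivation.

rho(b) = [[4, 3], [5, 4]]
... * rho(a) = [[2, 7], [-1, -3]]  ->  [[5, 19], [6, 23]]
... * rho(b^-1) = [[4, -3], [-5, 4]]  ->  [[-75, 61], [-91, 74]]
... * rho(a) = [[2, 7], [-1, -3]]  ->  [[-211, -708], [-256, -859]]
... * rho(a) = [[2, 7], [-1, -3]]  ->  [[286, 647], [347, 785]]
... * rho(b) = [[4, 3], [5, 4]]  ->  [[4379, 3446], [5313, 4181]]
... * rho(a) = [[2, 7], [-1, -3]]  ->  [[5312, 20315], [6445, 24648]]
... * rho(b) = [[4, 3], [5, 4]]  ->  [[122823, 97196], [149020, 117927]]
... * rho(a) = [[2, 7], [-1, -3]]  ->  [[148450, 568173], [180113, 689359]]
... * rho(a) = [[2, 7], [-1, -3]]  ->  [[-271273, -665369], [-329133, -807286]]
... * rho(b^-1) = [[4, -3], [-5, 4]]  ->  [[2241753, -1847657], [2719898, -2241745]]
... * rho(a) = [[2, 7], [-1, -3]]  ->  [[6331163, 21235242], [7681541, 25764521]]
... * rho(b^-1) = [[4, -3], [-5, 4]]  ->  [[-80851558, 65947479], [-98096441, 80013461]]
... * rho(a) = [[2, 7], [-1, -3]]  ->  [[-227650595, -763803343], [-276206343, -926715470]]
... * rho(b^-1) = [[4, -3], [-5, 4]]  ->  [[2908414335, -2372261587], [3528751978, -2878242851]]
... * rho(b^-1) = [[4, -3], [-5, 4]]  ->  [[23494965275, -18214289353], [28506222167, -22099227338]]
... * rho(a^-1) = [[-3, -7], [1, 2]]  ->  [[-88699185178, -200893335631], [-107617893839, -243742009845]]
tr = -88699185178 + -243742009845 = -332441195023

-332441195023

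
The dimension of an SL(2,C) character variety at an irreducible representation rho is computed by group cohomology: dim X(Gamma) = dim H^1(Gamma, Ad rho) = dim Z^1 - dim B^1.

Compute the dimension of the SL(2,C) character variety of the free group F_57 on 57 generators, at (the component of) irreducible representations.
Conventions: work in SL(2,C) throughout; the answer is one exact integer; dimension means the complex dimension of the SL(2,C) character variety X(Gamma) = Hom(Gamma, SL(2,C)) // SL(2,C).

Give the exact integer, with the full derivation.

Here Gamma is free of rank 57 — no relator constrains a cocycle.
Z^1(Gamma, Ad rho) = (sl_2)^57: a cocycle is a free choice of one sl_2 vector per generator, so dim Z^1 = 3*57 = 171.
dim B^1 = 3: the coboundary map is injective because an irreducible image has centralizer 0 in sl_2.
Therefore dim X = 171 - 3 = 168.

168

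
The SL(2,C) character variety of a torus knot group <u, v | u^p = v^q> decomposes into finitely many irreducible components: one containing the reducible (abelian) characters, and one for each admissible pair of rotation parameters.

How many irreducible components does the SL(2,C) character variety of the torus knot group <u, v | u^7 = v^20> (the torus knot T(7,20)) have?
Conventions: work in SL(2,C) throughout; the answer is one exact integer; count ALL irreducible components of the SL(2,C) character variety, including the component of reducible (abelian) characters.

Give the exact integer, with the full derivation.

Gamma = < u, v | u^7 = v^20 > (torus knot T(7,20)); the central element u^7 = v^20 acts as +I or -I in any irreducible SL(2,C) representation.
So on each irreducible component the traces are pinned: tr(u) = 2*cos(pi*alpha/7) with 1 <= alpha <= 6, tr(v) = 2*cos(pi*beta/20) with 1 <= beta <= 19.
Consistency of u^7 = (-1)^alpha I with v^20 = (-1)^beta I forces alpha = beta (mod 2).
count pairs: odd alpha (3 choices) x odd beta (10), plus even alpha (3) x even beta (9): 3*10 + 3*9 = 57.
Total: 57 irreducible-character components + 1 reducible (abelian) component = 58.

58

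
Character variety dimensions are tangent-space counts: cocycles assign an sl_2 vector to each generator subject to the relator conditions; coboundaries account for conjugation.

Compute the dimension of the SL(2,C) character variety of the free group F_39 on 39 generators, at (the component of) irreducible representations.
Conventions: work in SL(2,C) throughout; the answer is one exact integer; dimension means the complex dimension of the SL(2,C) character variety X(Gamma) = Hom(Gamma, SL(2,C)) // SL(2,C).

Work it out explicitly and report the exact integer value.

114

Gamma = F_39 has 39 generators and no relators.
A cocycle picks one sl_2 vector per generator freely, giving dim Z^1 = 3*39 = 117.
At an irreducible rho the centralizer of the image in sl_2 is 0, so the coboundary map sl_2 -> Z^1 is injective: dim B^1 = 3.
dim X = dim H^1 = dim Z^1 - dim B^1 = 117 - 3 = 114.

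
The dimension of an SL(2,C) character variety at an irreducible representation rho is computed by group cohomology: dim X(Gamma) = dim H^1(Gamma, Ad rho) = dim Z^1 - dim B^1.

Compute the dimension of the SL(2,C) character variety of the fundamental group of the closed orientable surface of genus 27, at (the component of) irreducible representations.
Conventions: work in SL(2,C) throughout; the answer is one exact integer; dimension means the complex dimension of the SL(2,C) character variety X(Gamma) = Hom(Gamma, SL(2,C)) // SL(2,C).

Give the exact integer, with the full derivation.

The genus-27 surface group: 2g = 54 generators, one relator prod [a_i, b_i].
Before the relator condition, cocycle space has dim 3*54 = 162.
At an irreducible rho, H^2 = coker(d_2) vanishes (Poincare duality: H^2 is dual to H^0 = invariants = 0), so d_2 is surjective onto sl_2 and dim Z^1 = 162 - 3 = 159.
Coboundaries contribute dim B^1 = 3 (injective at irreducible rho).
Hence dim X = 159 - 3 = 156.

156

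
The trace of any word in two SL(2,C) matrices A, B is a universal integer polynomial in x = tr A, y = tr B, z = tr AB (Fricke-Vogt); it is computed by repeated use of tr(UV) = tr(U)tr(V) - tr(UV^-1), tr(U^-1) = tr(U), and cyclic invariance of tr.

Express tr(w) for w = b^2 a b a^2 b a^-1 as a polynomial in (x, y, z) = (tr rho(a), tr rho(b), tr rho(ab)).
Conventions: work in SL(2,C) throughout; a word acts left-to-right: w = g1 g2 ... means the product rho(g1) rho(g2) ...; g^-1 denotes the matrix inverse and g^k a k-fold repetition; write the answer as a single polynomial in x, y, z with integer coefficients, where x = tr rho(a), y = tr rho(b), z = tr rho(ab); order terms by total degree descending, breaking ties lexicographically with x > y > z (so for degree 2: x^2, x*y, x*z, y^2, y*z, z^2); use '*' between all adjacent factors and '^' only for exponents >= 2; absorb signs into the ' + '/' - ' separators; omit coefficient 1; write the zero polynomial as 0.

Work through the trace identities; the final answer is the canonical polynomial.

x^2*y^2*z^2 - x^3*y*z - x*y^3*z - x*y*z^3 + y^2*z^2 + 2*x*y*z + x^2 - 2

trace(a b a b) = trace(b a) * trace(b a) - trace(1)   [split at a repeated b] = z^2 - 2
trace(a b a) = trace(a) * trace(b a) - trace(b)   [square of a] = x*z - y
reduce: trace(a b a b^2) = trace(b) * trace(a b a b) - trace(a b a)   [square of b] = y*z^2 - x*z - y
trace(b^3 a b a) = trace(b) * trace(a b a b^2) - trace(a b a b)   [square of b] = y^2*z^2 - x*y*z - y^2 - z^2 + 2
so trace(a b^2) = trace(b) * trace(a b) - trace(a)   [square of b] = y*z - x
trace(b a b^2) = trace(b) * trace(a b^2) - trace(a b)   [square of b] = y^2*z - x*y - z
so trace(b^3 a b) = trace(b) * trace(b a b^2) - trace(b a b)   [square of b] = y^3*z - x*y^2 - 2*y*z + x
reduce: trace(b^2 a b a^2 b) = trace(a) * trace(b^3 a b a) - trace(b^3 a b)   [square of a] = x*y^2*z^2 - x^2*y*z - y^3*z - x*z^2 + 2*y*z + x
trace(b a b a b a) = trace(b a b a) * trace(b a) - trace(a b)   [split at a repeated b] = z^3 - 3*z
trace(a b a^2 b a b) = trace(a) * trace(b a b a b a) - trace(b a b a b)   [square of a] = x*z^3 - y*z^2 - 2*x*z + y
trace(b a^2 b a) = trace(a) * trace(b a b a) - trace(b a b)   [square of a] = x*z^2 - y*z - x
reduce: trace(b^2) = trace(b) * trace(b) - trace(1)   [square of b] = y^2 - 2
trace(b a^2 b) = trace(a) * trace(b^2 a) - trace(b^2)   [square of a] = x*y*z - x^2 - y^2 + 2
trace(a b a^2 b a) = trace(a) * trace(b a^2 b a) - trace(b a^2 b)   [square of a] = x^2*z^2 - 2*x*y*z + y^2 - 2
trace(b^2 a b a^2 b a) = trace(b) * trace(a b a^2 b a b) - trace(a b a^2 b a)   [square of b] = x*y*z^3 - x^2*z^2 - y^2*z^2 + 2
trace(b^2 a b a^2 b a^-1) = trace(b^2 a b a^2 b) * trace(a) - trace(b^2 a b a^2 b a)   [inverse elimination on a] = x^2*y^2*z^2 - x^3*y*z - x*y^3*z - x*y*z^3 + y^2*z^2 + 2*x*y*z + x^2 - 2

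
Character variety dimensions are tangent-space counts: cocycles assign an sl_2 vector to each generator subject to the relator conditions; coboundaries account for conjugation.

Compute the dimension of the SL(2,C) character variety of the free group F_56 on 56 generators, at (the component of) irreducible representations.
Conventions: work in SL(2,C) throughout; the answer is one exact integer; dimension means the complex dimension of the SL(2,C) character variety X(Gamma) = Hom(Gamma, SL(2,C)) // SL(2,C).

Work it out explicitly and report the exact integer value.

165

Gamma = F_56 has 56 generators and no relators.
Z^1(Gamma, Ad rho) = (sl_2)^56: a cocycle is a free choice of one sl_2 vector per generator, so dim Z^1 = 3*56 = 168.
At an irreducible rho the centralizer of the image in sl_2 is 0, so the coboundary map sl_2 -> Z^1 is injective: dim B^1 = 3.
Therefore dim X = 168 - 3 = 165.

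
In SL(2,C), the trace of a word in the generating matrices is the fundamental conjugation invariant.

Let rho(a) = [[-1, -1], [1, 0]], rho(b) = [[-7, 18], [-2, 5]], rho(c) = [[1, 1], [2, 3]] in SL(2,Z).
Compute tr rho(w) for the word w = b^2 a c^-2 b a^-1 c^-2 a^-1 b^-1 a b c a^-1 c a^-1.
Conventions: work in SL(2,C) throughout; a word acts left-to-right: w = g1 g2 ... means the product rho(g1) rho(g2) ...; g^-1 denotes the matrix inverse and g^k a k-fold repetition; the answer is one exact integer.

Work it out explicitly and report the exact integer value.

4875346

rho(b) = [[-7, 18], [-2, 5]]
... * rho(b) = [[-7, 18], [-2, 5]]  ->  [[13, -36], [4, -11]]
... * rho(a) = [[-1, -1], [1, 0]]  ->  [[-49, -13], [-15, -4]]
... * rho(c^-1) = [[3, -1], [-2, 1]]  ->  [[-121, 36], [-37, 11]]
... * rho(c^-1) = [[3, -1], [-2, 1]]  ->  [[-435, 157], [-133, 48]]
... * rho(b) = [[-7, 18], [-2, 5]]  ->  [[2731, -7045], [835, -2154]]
... * rho(a^-1) = [[0, 1], [-1, -1]]  ->  [[7045, 9776], [2154, 2989]]
... * rho(c^-1) = [[3, -1], [-2, 1]]  ->  [[1583, 2731], [484, 835]]
... * rho(c^-1) = [[3, -1], [-2, 1]]  ->  [[-713, 1148], [-218, 351]]
... * rho(a^-1) = [[0, 1], [-1, -1]]  ->  [[-1148, -1861], [-351, -569]]
... * rho(b^-1) = [[5, -18], [2, -7]]  ->  [[-9462, 33691], [-2893, 10301]]
... * rho(a) = [[-1, -1], [1, 0]]  ->  [[43153, 9462], [13194, 2893]]
... * rho(b) = [[-7, 18], [-2, 5]]  ->  [[-320995, 824064], [-98144, 251957]]
... * rho(c) = [[1, 1], [2, 3]]  ->  [[1327133, 2151197], [405770, 657727]]
... * rho(a^-1) = [[0, 1], [-1, -1]]  ->  [[-2151197, -824064], [-657727, -251957]]
... * rho(c) = [[1, 1], [2, 3]]  ->  [[-3799325, -4623389], [-1161641, -1413598]]
... * rho(a^-1) = [[0, 1], [-1, -1]]  ->  [[4623389, 824064], [1413598, 251957]]
tr = 4623389 + 251957 = 4875346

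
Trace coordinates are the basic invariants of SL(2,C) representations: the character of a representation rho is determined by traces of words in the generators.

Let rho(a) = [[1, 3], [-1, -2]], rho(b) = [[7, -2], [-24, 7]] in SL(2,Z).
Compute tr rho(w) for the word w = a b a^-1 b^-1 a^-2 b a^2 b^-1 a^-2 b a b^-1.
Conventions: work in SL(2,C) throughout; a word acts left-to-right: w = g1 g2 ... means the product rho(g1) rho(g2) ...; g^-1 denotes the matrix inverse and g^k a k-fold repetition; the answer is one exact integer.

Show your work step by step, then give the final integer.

rho(a) = [[1, 3], [-1, -2]]
... * rho(b) = [[7, -2], [-24, 7]]  ->  [[-65, 19], [41, -12]]
... * rho(a^-1) = [[-2, -3], [1, 1]]  ->  [[149, 214], [-94, -135]]
... * rho(b^-1) = [[7, 2], [24, 7]]  ->  [[6179, 1796], [-3898, -1133]]
... * rho(a^-1) = [[-2, -3], [1, 1]]  ->  [[-10562, -16741], [6663, 10561]]
... * rho(a^-1) = [[-2, -3], [1, 1]]  ->  [[4383, 14945], [-2765, -9428]]
... * rho(b) = [[7, -2], [-24, 7]]  ->  [[-327999, 95849], [206917, -60466]]
... * rho(a) = [[1, 3], [-1, -2]]  ->  [[-423848, -1175695], [267383, 741683]]
... * rho(a) = [[1, 3], [-1, -2]]  ->  [[751847, 1079846], [-474300, -681217]]
... * rho(b^-1) = [[7, 2], [24, 7]]  ->  [[31179233, 9062616], [-19669308, -5717119]]
... * rho(a^-1) = [[-2, -3], [1, 1]]  ->  [[-53295850, -84475083], [33621497, 53290805]]
... * rho(a^-1) = [[-2, -3], [1, 1]]  ->  [[22116617, 75412467], [-13952189, -47573686]]
... * rho(b) = [[7, -2], [-24, 7]]  ->  [[-1655082889, 483654035], [1044103141, -305111424]]
... * rho(a) = [[1, 3], [-1, -2]]  ->  [[-2138736924, -5932556737], [1349214565, 3742532271]]
... * rho(b^-1) = [[7, 2], [24, 7]]  ->  [[-157352520156, -45805371007], [99265276459, 28896155027]]
tr = -157352520156 + 28896155027 = -128456365129

-128456365129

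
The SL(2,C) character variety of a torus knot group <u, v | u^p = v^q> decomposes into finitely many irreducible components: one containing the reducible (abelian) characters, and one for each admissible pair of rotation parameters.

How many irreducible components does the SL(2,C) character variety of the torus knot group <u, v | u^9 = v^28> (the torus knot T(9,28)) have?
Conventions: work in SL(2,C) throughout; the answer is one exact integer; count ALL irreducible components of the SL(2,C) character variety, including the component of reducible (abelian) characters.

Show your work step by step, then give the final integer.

For T(9,28): irreducibility forces the central element u^9 = v^28 to one of +I, -I.
So on each irreducible component the traces are pinned: tr(u) = 2*cos(pi*alpha/9) with 1 <= alpha <= 8, tr(v) = 2*cos(pi*beta/28) with 1 <= beta <= 27.
The two central values (-1)^alpha I and (-1)^beta I must be the same matrix, so alpha and beta share a parity.
count pairs: odd alpha (4 choices) x odd beta (14), plus even alpha (4) x even beta (13): 4*14 + 4*13 = 108.
components with irreducible characters: 108; plus the single component of reducible (abelian) characters: total 109.

109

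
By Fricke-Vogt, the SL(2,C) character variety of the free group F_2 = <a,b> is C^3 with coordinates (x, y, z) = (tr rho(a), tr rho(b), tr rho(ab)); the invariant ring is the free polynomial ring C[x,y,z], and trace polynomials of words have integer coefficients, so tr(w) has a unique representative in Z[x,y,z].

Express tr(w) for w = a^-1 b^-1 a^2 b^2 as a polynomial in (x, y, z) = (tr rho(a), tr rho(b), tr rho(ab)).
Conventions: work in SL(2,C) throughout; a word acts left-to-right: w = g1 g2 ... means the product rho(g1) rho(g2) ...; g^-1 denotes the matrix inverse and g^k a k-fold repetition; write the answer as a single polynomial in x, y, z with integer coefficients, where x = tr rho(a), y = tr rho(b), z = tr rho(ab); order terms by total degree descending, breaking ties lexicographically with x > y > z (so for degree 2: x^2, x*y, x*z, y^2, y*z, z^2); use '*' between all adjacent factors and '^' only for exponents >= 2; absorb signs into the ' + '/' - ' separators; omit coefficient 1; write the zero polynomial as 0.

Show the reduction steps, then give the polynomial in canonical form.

tr(a^2 b) = tr(a)*tr(b a) - tr(b)  (reduce the a square) = x*z - y
tr(a^2) = tr(a)*tr(a) - tr(1)  (reduce the a square) = x^2 - 2
tr(b^2 a^2) = tr(b)*tr(a^2 b) - tr(a^2)  (reduce the b square) = x*y*z - x^2 - y^2 + 2
tr(b^2 a) = tr(b)*tr(a b) - tr(a)  (reduce the b square) = y*z - x
tr(a^2 b^2 a) = tr(a)*tr(b^2 a^2) - tr(b^2 a)  (reduce the a square) = x^2*y*z - x^3 - x*y^2 - y*z + 3*x
tr(a b a b) = tr(a b)*tr(a b) - tr(1)  (split on a) = z^2 - 2
tr(b^2 a b a) = tr(b)*tr(a b a b) - tr(a b a)  (reduce the b square) = y*z^2 - x*z - y
tr(b^2 a b) = tr(b)*tr(a b^2) - tr(a b)  (reduce the b square) = y^2*z - x*y - z
tr(a^2 b^2 a b) = tr(a)*tr(b^2 a b a) - tr(b^2 a b)  (reduce the a square) = x*y*z^2 - x^2*z - y^2*z + z
tr(b^-1 a^2 b^2 a) = tr(a^2 b^2 a)*tr(b) - tr(a^2 b^2 a b)  (eliminate b^-1) = x^2*y^2*z - x^3*y - x*y^3 - x*y*z^2 + x^2*z + 3*x*y - z
tr(a^-1 b^-1 a^2 b^2) = tr(b^-1 a^2 b^2)*tr(a) - tr(b^-1 a^2 b^2 a)  (eliminate a^-1) = -x^2*y^2*z + x^3*y + x*y^3 + x*y*z^2 - 4*x*y + z

-x^2*y^2*z + x^3*y + x*y^3 + x*y*z^2 - 4*x*y + z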